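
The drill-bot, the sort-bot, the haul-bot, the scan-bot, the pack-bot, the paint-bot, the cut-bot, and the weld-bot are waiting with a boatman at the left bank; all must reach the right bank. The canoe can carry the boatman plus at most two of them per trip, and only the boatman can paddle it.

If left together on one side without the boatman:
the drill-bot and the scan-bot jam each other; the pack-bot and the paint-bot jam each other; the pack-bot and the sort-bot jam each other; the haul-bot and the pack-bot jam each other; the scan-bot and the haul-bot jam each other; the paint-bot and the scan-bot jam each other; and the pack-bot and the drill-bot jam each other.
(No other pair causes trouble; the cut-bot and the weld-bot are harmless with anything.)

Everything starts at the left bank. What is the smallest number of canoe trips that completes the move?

9

Counting alone: the boatman can take at most 2 across per trip to the right bank, so moving all 8 needs at least 4 loaded trips out, with a return between consecutive ones — at least 7 crossings.
The safety rule pushes this higher. Following every safe sequence of crossings, the most of the 8 that can be at the right bank as the canoe arrives there on crossing 7 is 6 — never all 8.
So no plan with fewer than 9 crossings exists, and this one achieves 9:
1. Boatman goes to the right bank with the pack-bot and the scan-bot.  [the left bank: the cut-bot, the drill-bot, the haul-bot, the paint-bot, the sort-bot, the weld-bot | the right bank: the pack-bot, the scan-bot]
2. Boatman goes back to the left bank alone.  [the left bank: the cut-bot, the drill-bot, the haul-bot, the paint-bot, the sort-bot, the weld-bot | the right bank: the pack-bot, the scan-bot]
3. Boatman goes to the right bank with the drill-bot and the sort-bot.  [the left bank: the cut-bot, the haul-bot, the paint-bot, the weld-bot | the right bank: the drill-bot, the pack-bot, the scan-bot, the sort-bot]
4. Boatman goes back to the left bank with the pack-bot and the scan-bot.  [the left bank: the cut-bot, the haul-bot, the pack-bot, the paint-bot, the scan-bot, the weld-bot | the right bank: the drill-bot, the sort-bot]
5. Boatman goes to the right bank with the haul-bot and the paint-bot.  [the left bank: the cut-bot, the pack-bot, the scan-bot, the weld-bot | the right bank: the drill-bot, the haul-bot, the paint-bot, the sort-bot]
6. Boatman goes back to the left bank alone.  [the left bank: the cut-bot, the pack-bot, the scan-bot, the weld-bot | the right bank: the drill-bot, the haul-bot, the paint-bot, the sort-bot]
7. Boatman goes to the right bank with the cut-bot and the weld-bot.  [the left bank: the pack-bot, the scan-bot | the right bank: the cut-bot, the drill-bot, the haul-bot, the paint-bot, the sort-bot, the weld-bot]
8. Boatman goes back to the left bank alone.  [the left bank: the pack-bot, the scan-bot | the right bank: the cut-bot, the drill-bot, the haul-bot, the paint-bot, the sort-bot, the weld-bot]
9. Boatman goes to the right bank with the pack-bot and the scan-bot.  [the left bank: — | the right bank: the cut-bot, the drill-bot, the haul-bot, the pack-bot, the paint-bot, the scan-bot, the sort-bot, the weld-bot]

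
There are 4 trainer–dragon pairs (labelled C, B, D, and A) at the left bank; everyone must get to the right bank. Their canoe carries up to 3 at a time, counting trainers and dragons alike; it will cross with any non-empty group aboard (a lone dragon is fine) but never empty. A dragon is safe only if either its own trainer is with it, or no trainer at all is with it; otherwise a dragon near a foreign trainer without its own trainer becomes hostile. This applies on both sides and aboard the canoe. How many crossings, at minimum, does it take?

Counting alone: each trip to the right bank takes at most 3 across and each return brings at least 1 back, so after t trips out (and t−1 returns) at most 3t − (t−1) of the 8 are across; that first reaches 8 at t = 4, so at least 7 crossings are needed.
The safety rule pushes this higher. Following every safe sequence of crossings, the most of the 8 that can be at the right bank as the canoe arrives there on crossing 7 is 7 — never all 8.
So no plan with fewer than 9 crossings exists, and this one achieves 9:
1. dragon C and trainer C cross → the right bank.
2. trainer C crosses ← the left bank.
3. dragon B, trainer B, and trainer C cross → the right bank.
4. dragon C and trainer C cross ← the left bank.
5. trainer A, trainer C, and trainer D cross → the right bank.
6. dragon B crosses ← the left bank.
7. dragon B and dragon C cross → the right bank.
8. dragon C crosses ← the left bank.
9. dragon A, dragon C, and dragon D cross → the right bank.

9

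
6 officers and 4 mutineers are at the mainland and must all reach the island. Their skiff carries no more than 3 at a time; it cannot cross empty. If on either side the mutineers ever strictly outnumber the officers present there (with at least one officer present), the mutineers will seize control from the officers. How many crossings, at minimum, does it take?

9

Counting alone: each trip to the island takes at most 3 across and each return brings at least 1 back, so after t trips out (and t−1 returns) at most 3t − (t−1) of the 10 are across; that first reaches 10 at t = 5, so at least 9 crossings are needed.
The plan below uses exactly 9 crossings, so it is optimal:
1. 2 mutineers → the island.  (the mainland: 6O 2M; the island: 0O 2M)
2. 1 mutineer ← the mainland.  (the mainland: 6O 3M; the island: 0O 1M)
3. 3 mutineers → the island.  (the mainland: 6O 0M; the island: 0O 4M)
4. 1 mutineer ← the mainland.  (the mainland: 6O 1M; the island: 0O 3M)
5. 3 officers → the island.  (the mainland: 3O 1M; the island: 3O 3M)
6. 1 mutineer ← the mainland.  (the mainland: 3O 2M; the island: 3O 2M)
7. 1 officer and 2 mutineers → the island.  (the mainland: 2O 0M; the island: 4O 4M)
8. 1 mutineer ← the mainland.  (the mainland: 2O 1M; the island: 4O 3M)
9. 2 officers and 1 mutineer → the island.  (the mainland: 0O 0M; the island: 6O 4M)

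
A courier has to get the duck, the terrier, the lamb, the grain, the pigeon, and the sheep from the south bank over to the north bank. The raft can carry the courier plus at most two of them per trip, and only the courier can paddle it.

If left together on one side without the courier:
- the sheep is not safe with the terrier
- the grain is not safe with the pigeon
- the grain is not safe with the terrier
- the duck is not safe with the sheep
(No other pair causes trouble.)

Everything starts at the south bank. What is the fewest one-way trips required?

Counting alone: the courier can take at most 2 across per trip to the north bank, so moving all 6 needs at least 3 loaded trips out, with a return between consecutive ones — at least 5 crossings.
The safety rule pushes this higher. Following every safe sequence of crossings, the most of the 6 that can be at the north bank as the raft arrives there on crossing 5 is 5 — never all 6.
So no plan with fewer than 7 crossings exists, and this one achieves 7:
1. Courier goes to the north bank with the grain and the sheep.  [the south bank: the duck, the lamb, the pigeon, the terrier | the north bank: the grain, the sheep]
2. Courier goes back to the south bank alone.  [the south bank: the duck, the lamb, the pigeon, the terrier | the north bank: the grain, the sheep]
3. Courier goes to the north bank with the duck and the terrier.  [the south bank: the lamb, the pigeon | the north bank: the duck, the grain, the sheep, the terrier]
4. Courier goes back to the south bank with the grain and the sheep.  [the south bank: the grain, the lamb, the pigeon, the sheep | the north bank: the duck, the terrier]
5. Courier goes to the north bank with the lamb and the pigeon.  [the south bank: the grain, the sheep | the north bank: the duck, the lamb, the pigeon, the terrier]
6. Courier goes back to the south bank alone.  [the south bank: the grain, the sheep | the north bank: the duck, the lamb, the pigeon, the terrier]
7. Courier goes to the north bank with the grain and the sheep.  [the south bank: — | the north bank: the duck, the grain, the lamb, the pigeon, the sheep, the terrier]

7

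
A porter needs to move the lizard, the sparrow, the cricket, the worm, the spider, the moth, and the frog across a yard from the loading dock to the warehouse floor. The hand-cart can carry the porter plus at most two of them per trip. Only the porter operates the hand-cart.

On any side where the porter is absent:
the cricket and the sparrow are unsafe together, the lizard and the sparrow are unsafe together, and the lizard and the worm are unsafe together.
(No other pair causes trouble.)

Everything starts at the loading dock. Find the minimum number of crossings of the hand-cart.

Counting alone: the porter can take at most 2 across per trip to the warehouse floor, so moving all 7 needs at least 4 loaded trips out, with a return between consecutive ones — at least 7 crossings.
The plan below uses exactly 7 crossings, so it is optimal:
1. Porter goes to the warehouse floor with the lizard and the sparrow.
2. Porter goes back to the loading dock with the lizard.
3. Porter goes to the warehouse floor with the spider and the worm.
4. Porter goes back to the loading dock alone.
5. Porter goes to the warehouse floor with the frog and the moth.
6. Porter goes back to the loading dock alone.
7. Porter goes to the warehouse floor with the cricket and the lizard.

7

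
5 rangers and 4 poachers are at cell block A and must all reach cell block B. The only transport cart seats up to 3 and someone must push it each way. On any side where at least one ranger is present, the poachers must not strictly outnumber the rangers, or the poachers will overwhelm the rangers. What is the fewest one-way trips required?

7

Counting alone: each trip to cell block B takes at most 3 across and each return brings at least 1 back, so after t trips out (and t−1 returns) at most 3t − (t−1) of the 9 are across; that first reaches 9 at t = 4, so at least 7 crossings are needed.
The plan below uses exactly 7 crossings, so it is optimal:
1. 3 poachers → cell block B.  (cell block A: 5R 1P; cell block B: 0R 3P)
2. 1 poacher ← cell block A.  (cell block A: 5R 2P; cell block B: 0R 2P)
3. 3 rangers → cell block B.  (cell block A: 2R 2P; cell block B: 3R 2P)
4. 1 ranger ← cell block A.  (cell block A: 3R 2P; cell block B: 2R 2P)
5. 2 rangers and 1 poacher → cell block B.  (cell block A: 1R 1P; cell block B: 4R 3P)
6. 1 ranger ← cell block A.  (cell block A: 2R 1P; cell block B: 3R 3P)
7. 2 rangers and 1 poacher → cell block B.  (cell block A: 0R 0P; cell block B: 5R 4P)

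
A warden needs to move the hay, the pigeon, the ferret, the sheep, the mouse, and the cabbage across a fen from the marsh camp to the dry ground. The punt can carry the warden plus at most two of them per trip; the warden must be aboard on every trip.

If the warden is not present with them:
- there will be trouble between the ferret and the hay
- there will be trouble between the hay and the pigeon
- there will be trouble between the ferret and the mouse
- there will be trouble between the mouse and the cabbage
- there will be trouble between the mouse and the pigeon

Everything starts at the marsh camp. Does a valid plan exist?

1. Warden goes to the dry ground with the hay and the mouse.  [the marsh camp: the cabbage, the ferret, the pigeon, the sheep | the dry ground: the hay, the mouse]
2. Warden goes back to the marsh camp alone.  [the marsh camp: the cabbage, the ferret, the pigeon, the sheep | the dry ground: the hay, the mouse]
3. Warden goes to the dry ground with the ferret and the pigeon.  [the marsh camp: the cabbage, the sheep | the dry ground: the ferret, the hay, the mouse, the pigeon]
4. Warden goes back to the marsh camp with the hay and the mouse.  [the marsh camp: the cabbage, the hay, the mouse, the sheep | the dry ground: the ferret, the pigeon]
5. Warden goes to the dry ground with the cabbage and the sheep.  [the marsh camp: the hay, the mouse | the dry ground: the cabbage, the ferret, the pigeon, the sheep]
6. Warden goes back to the marsh camp alone.  [the marsh camp: the hay, the mouse | the dry ground: the cabbage, the ferret, the pigeon, the sheep]
7. Warden goes to the dry ground with the hay and the mouse.  [the marsh camp: — | the dry ground: the cabbage, the ferret, the hay, the mouse, the pigeon, the sheep]

Yes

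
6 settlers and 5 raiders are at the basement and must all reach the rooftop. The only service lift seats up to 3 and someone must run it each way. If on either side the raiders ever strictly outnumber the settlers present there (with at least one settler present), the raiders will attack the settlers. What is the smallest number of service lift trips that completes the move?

9

Counting alone: each trip to the rooftop takes at most 3 across and each return brings at least 1 back, so after t trips out (and t−1 returns) at most 3t − (t−1) of the 11 are across; that first reaches 11 at t = 5, so at least 9 crossings are needed.
The plan below uses exactly 9 crossings, so it is optimal:
1. 3 raiders → the rooftop.  (the basement: 6S 2R; the rooftop: 0S 3R)
2. 1 raider ← the basement.  (the basement: 6S 3R; the rooftop: 0S 2R)
3. 3 settlers → the rooftop.  (the basement: 3S 3R; the rooftop: 3S 2R)
4. 1 settler ← the basement.  (the basement: 4S 3R; the rooftop: 2S 2R)
5. 2 settlers and 1 raider → the rooftop.  (the basement: 2S 2R; the rooftop: 4S 3R)
6. 1 settler ← the basement.  (the basement: 3S 2R; the rooftop: 3S 3R)
7. 2 settlers and 1 raider → the rooftop.  (the basement: 1S 1R; the rooftop: 5S 4R)
8. 1 settler ← the basement.  (the basement: 2S 1R; the rooftop: 4S 4R)
9. 2 settlers and 1 raider → the rooftop.  (the basement: 0S 0R; the rooftop: 6S 5R)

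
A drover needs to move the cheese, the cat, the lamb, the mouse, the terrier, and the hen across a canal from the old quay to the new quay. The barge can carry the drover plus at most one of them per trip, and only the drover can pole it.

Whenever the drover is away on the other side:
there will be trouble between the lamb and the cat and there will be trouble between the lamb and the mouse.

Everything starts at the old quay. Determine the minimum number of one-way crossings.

13

Counting alone: the drover can take at most 1 across per trip to the new quay, so moving all 6 needs at least 6 loaded trips out, with a return between consecutive ones — at least 11 crossings.
The safety rule pushes this higher. Following every safe sequence of crossings, the most of the 6 that can be at the new quay as the barge arrives there on crossing 11 is 5 — never all 6.
So no plan with fewer than 13 crossings exists, and this one achieves 13:
1. Drover goes to the new quay with the lamb.  [the old quay: the cat, the cheese, the hen, the mouse, the terrier | the new quay: the lamb]
2. Drover goes back to the old quay alone.  [the old quay: the cat, the cheese, the hen, the mouse, the terrier | the new quay: the lamb]
3. Drover goes to the new quay with the cheese.  [the old quay: the cat, the hen, the mouse, the terrier | the new quay: the cheese, the lamb]
4. Drover goes back to the old quay alone.  [the old quay: the cat, the hen, the mouse, the terrier | the new quay: the cheese, the lamb]
5. Drover goes to the new quay with the cat.  [the old quay: the hen, the mouse, the terrier | the new quay: the cat, the cheese, the lamb]
6. Drover goes back to the old quay with the lamb.  [the old quay: the hen, the lamb, the mouse, the terrier | the new quay: the cat, the cheese]
7. Drover goes to the new quay with the mouse.  [the old quay: the hen, the lamb, the terrier | the new quay: the cat, the cheese, the mouse]
8. Drover goes back to the old quay alone.  [the old quay: the hen, the lamb, the terrier | the new quay: the cat, the cheese, the mouse]
9. Drover goes to the new quay with the terrier.  [the old quay: the hen, the lamb | the new quay: the cat, the cheese, the mouse, the terrier]
10. Drover goes back to the old quay alone.  [the old quay: the hen, the lamb | the new quay: the cat, the cheese, the mouse, the terrier]
11. Drover goes to the new quay with the hen.  [the old quay: the lamb | the new quay: the cat, the cheese, the hen, the mouse, the terrier]
12. Drover goes back to the old quay alone.  [the old quay: the lamb | the new quay: the cat, the cheese, the hen, the mouse, the terrier]
13. Drover goes to the new quay with the lamb.  [the old quay: — | the new quay: the cat, the cheese, the hen, the lamb, the mouse, the terrier]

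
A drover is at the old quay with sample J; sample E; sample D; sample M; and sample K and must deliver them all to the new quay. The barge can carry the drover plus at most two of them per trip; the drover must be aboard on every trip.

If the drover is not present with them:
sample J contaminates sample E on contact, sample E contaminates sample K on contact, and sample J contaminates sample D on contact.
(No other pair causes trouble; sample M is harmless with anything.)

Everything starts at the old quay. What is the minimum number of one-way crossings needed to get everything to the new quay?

Counting alone: the drover can take at most 2 across per trip to the new quay, so moving all 5 needs at least 3 loaded trips out, with a return between consecutive ones — at least 5 crossings.
The plan below uses exactly 5 crossings, so it is optimal:
1. Drover goes to the new quay with sample E and sample J.  [the old quay: sample D, sample K, sample M | the new quay: sample E, sample J]
2. Drover goes back to the old quay with sample J.  [the old quay: sample D, sample J, sample K, sample M | the new quay: sample E]
3. Drover goes to the new quay with sample D and sample M.  [the old quay: sample J, sample K | the new quay: sample D, sample E, sample M]
4. Drover goes back to the old quay alone.  [the old quay: sample J, sample K | the new quay: sample D, sample E, sample M]
5. Drover goes to the new quay with sample J and sample K.  [the old quay: — | the new quay: sample D, sample E, sample J, sample K, sample M]

5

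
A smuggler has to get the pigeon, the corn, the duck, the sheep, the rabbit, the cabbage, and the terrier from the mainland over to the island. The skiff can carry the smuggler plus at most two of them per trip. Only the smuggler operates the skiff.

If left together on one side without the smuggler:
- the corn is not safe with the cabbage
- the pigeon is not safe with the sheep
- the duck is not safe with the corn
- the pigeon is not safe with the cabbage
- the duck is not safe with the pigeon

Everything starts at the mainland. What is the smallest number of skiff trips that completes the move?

9

Counting alone: the smuggler can take at most 2 across per trip to the island, so moving all 7 needs at least 4 loaded trips out, with a return between consecutive ones — at least 7 crossings.
The safety rule pushes this higher. Following every safe sequence of crossings, the most of the 7 that can be at the island as the skiff arrives there on crossing 7 is 6 — never all 7.
So no plan with fewer than 9 crossings exists, and this one achieves 9:
1. Smuggler goes to the island with the corn and the pigeon.
2. Smuggler goes back to the mainland alone.
3. Smuggler goes to the island with the duck.
4. Smuggler goes back to the mainland with the corn and the pigeon.
5. Smuggler goes to the island with the cabbage and the sheep.
6. Smuggler goes back to the mainland alone.
7. Smuggler goes to the island with the rabbit and the terrier.
8. Smuggler goes back to the mainland alone.
9. Smuggler goes to the island with the corn and the pigeon.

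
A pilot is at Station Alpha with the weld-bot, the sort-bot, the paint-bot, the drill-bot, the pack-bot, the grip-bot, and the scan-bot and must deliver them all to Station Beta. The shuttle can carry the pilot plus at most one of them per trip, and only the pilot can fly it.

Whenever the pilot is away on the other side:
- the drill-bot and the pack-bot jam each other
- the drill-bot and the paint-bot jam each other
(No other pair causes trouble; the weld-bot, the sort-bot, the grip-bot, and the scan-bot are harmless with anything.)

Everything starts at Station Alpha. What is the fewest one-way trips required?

Counting alone: the pilot can take at most 1 across per trip to Station Beta, so moving all 7 needs at least 7 loaded trips out, with a return between consecutive ones — at least 13 crossings.
The safety rule pushes this higher. Following every safe sequence of crossings, the most of the 7 that can be at Station Beta as the shuttle arrives there on crossing 13 is 6 — never all 7.
So no plan with fewer than 15 crossings exists, and this one achieves 15:
1. Pilot goes to Station Beta with the drill-bot.  [Station Alpha: the grip-bot, the pack-bot, the paint-bot, the scan-bot, the sort-bot, the weld-bot | Station Beta: the drill-bot]
2. Pilot goes back to Station Alpha alone.  [Station Alpha: the grip-bot, the pack-bot, the paint-bot, the scan-bot, the sort-bot, the weld-bot | Station Beta: the drill-bot]
3. Pilot goes to Station Beta with the weld-bot.  [Station Alpha: the grip-bot, the pack-bot, the paint-bot, the scan-bot, the sort-bot | Station Beta: the drill-bot, the weld-bot]
4. Pilot goes back to Station Alpha alone.  [Station Alpha: the grip-bot, the pack-bot, the paint-bot, the scan-bot, the sort-bot | Station Beta: the drill-bot, the weld-bot]
5. Pilot goes to Station Beta with the sort-bot.  [Station Alpha: the grip-bot, the pack-bot, the paint-bot, the scan-bot | Station Beta: the drill-bot, the sort-bot, the weld-bot]
6. Pilot goes back to Station Alpha alone.  [Station Alpha: the grip-bot, the pack-bot, the paint-bot, the scan-bot | Station Beta: the drill-bot, the sort-bot, the weld-bot]
7. Pilot goes to Station Beta with the paint-bot.  [Station Alpha: the grip-bot, the pack-bot, the scan-bot | Station Beta: the drill-bot, the paint-bot, the sort-bot, the weld-bot]
8. Pilot goes back to Station Alpha with the drill-bot.  [Station Alpha: the drill-bot, the grip-bot, the pack-bot, the scan-bot | Station Beta: the paint-bot, the sort-bot, the weld-bot]
9. Pilot goes to Station Beta with the pack-bot.  [Station Alpha: the drill-bot, the grip-bot, the scan-bot | Station Beta: the pack-bot, the paint-bot, the sort-bot, the weld-bot]
10. Pilot goes back to Station Alpha alone.  [Station Alpha: the drill-bot, the grip-bot, the scan-bot | Station Beta: the pack-bot, the paint-bot, the sort-bot, the weld-bot]
11. Pilot goes to Station Beta with the grip-bot.  [Station Alpha: the drill-bot, the scan-bot | Station Beta: the grip-bot, the pack-bot, the paint-bot, the sort-bot, the weld-bot]
12. Pilot goes back to Station Alpha alone.  [Station Alpha: the drill-bot, the scan-bot | Station Beta: the grip-bot, the pack-bot, the paint-bot, the sort-bot, the weld-bot]
13. Pilot goes to Station Beta with the scan-bot.  [Station Alpha: the drill-bot | Station Beta: the grip-bot, the pack-bot, the paint-bot, the scan-bot, the sort-bot, the weld-bot]
14. Pilot goes back to Station Alpha alone.  [Station Alpha: the drill-bot | Station Beta: the grip-bot, the pack-bot, the paint-bot, the scan-bot, the sort-bot, the weld-bot]
15. Pilot goes to Station Beta with the drill-bot.  [Station Alpha: — | Station Beta: the drill-bot, the grip-bot, the pack-bot, the paint-bot, the scan-bot, the sort-bot, the weld-bot]

15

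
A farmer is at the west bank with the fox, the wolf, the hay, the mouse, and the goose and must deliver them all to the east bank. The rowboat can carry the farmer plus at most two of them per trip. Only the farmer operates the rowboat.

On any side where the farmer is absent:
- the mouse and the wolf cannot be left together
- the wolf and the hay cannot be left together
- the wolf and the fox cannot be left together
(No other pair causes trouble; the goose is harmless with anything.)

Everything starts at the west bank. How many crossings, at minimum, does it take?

Counting alone: the farmer can take at most 2 across per trip to the east bank, so moving all 5 needs at least 3 loaded trips out, with a return between consecutive ones — at least 5 crossings.
The plan below uses exactly 5 crossings, so it is optimal:
1. Farmer goes to the east bank with the fox and the wolf.  [the west bank: the goose, the hay, the mouse | the east bank: the fox, the wolf]
2. Farmer goes back to the west bank with the wolf.  [the west bank: the goose, the hay, the mouse, the wolf | the east bank: the fox]
3. Farmer goes to the east bank with the hay and the mouse.  [the west bank: the goose, the wolf | the east bank: the fox, the hay, the mouse]
4. Farmer goes back to the west bank alone.  [the west bank: the goose, the wolf | the east bank: the fox, the hay, the mouse]
5. Farmer goes to the east bank with the goose and the wolf.  [the west bank: — | the east bank: the fox, the goose, the hay, the mouse, the wolf]

5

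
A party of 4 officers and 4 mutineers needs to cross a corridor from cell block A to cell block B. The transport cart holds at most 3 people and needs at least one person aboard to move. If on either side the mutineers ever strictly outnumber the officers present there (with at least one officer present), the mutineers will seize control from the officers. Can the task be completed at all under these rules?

Yes

1. 2 mutineers → cell block B.  (cell block A: 4O 2M; cell block B: 0O 2M)
2. 1 mutineer ← cell block A.  (cell block A: 4O 3M; cell block B: 0O 1M)
3. 3 mutineers → cell block B.  (cell block A: 4O 0M; cell block B: 0O 4M)
4. 1 mutineer ← cell block A.  (cell block A: 4O 1M; cell block B: 0O 3M)
5. 3 officers → cell block B.  (cell block A: 1O 1M; cell block B: 3O 3M)
6. 1 officer and 1 mutineer ← cell block A.  (cell block A: 2O 2M; cell block B: 2O 2M)
7. 2 officers → cell block B.  (cell block A: 0O 2M; cell block B: 4O 2M)
8. 1 mutineer ← cell block A.  (cell block A: 0O 3M; cell block B: 4O 1M)
9. 3 mutineers → cell block B.  (cell block A: 0O 0M; cell block B: 4O 4M)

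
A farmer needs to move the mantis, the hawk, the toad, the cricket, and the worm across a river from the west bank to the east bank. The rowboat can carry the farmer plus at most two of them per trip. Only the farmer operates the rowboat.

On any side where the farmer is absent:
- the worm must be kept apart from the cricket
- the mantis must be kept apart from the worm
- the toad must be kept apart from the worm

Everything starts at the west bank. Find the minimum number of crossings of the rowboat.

5

Counting alone: the farmer can take at most 2 across per trip to the east bank, so moving all 5 needs at least 3 loaded trips out, with a return between consecutive ones — at least 5 crossings.
The plan below uses exactly 5 crossings, so it is optimal:
1. Farmer goes to the east bank with the mantis and the worm.  [the west bank: the cricket, the hawk, the toad | the east bank: the mantis, the worm]
2. Farmer goes back to the west bank with the worm.  [the west bank: the cricket, the hawk, the toad, the worm | the east bank: the mantis]
3. Farmer goes to the east bank with the cricket and the toad.  [the west bank: the hawk, the worm | the east bank: the cricket, the mantis, the toad]
4. Farmer goes back to the west bank alone.  [the west bank: the hawk, the worm | the east bank: the cricket, the mantis, the toad]
5. Farmer goes to the east bank with the hawk and the worm.  [the west bank: — | the east bank: the cricket, the hawk, the mantis, the toad, the worm]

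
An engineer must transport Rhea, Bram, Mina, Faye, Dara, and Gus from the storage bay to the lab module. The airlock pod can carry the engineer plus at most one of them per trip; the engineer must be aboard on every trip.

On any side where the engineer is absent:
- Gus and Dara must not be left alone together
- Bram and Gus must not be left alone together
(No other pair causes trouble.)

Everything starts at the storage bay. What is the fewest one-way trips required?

Counting alone: the engineer can take at most 1 across per trip to the lab module, so moving all 6 needs at least 6 loaded trips out, with a return between consecutive ones — at least 11 crossings.
The safety rule pushes this higher. Following every safe sequence of crossings, the most of the 6 that can be at the lab module as the airlock pod arrives there on crossing 11 is 5 — never all 6.
So no plan with fewer than 13 crossings exists, and this one achieves 13:
1. Engineer goes to the lab module with Gus.
2. Engineer goes back to the storage bay alone.
3. Engineer goes to the lab module with Rhea.
4. Engineer goes back to the storage bay alone.
5. Engineer goes to the lab module with Bram.
6. Engineer goes back to the storage bay with Gus.
7. Engineer goes to the lab module with Dara.
8. Engineer goes back to the storage bay alone.
9. Engineer goes to the lab module with Mina.
10. Engineer goes back to the storage bay alone.
11. Engineer goes to the lab module with Faye.
12. Engineer goes back to the storage bay alone.
13. Engineer goes to the lab module with Gus.

13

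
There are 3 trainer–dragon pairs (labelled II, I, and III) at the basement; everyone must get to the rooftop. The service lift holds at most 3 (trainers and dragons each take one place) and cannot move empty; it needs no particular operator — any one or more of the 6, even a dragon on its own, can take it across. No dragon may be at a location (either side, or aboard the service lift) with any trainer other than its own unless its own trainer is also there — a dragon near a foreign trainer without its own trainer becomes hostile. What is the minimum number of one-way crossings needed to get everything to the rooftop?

Counting alone: each trip to the rooftop takes at most 3 across and each return brings at least 1 back, so after t trips out (and t−1 returns) at most 3t − (t−1) of the 6 are across; that first reaches 6 at t = 3, so at least 5 crossings are needed.
The plan below uses exactly 5 crossings, so it is optimal:
1. dragon II and trainer II cross → the rooftop.
2. trainer II crosses ← the basement.
3. trainer I, trainer II, and trainer III cross → the rooftop.
4. dragon II crosses ← the basement.
5. dragon I, dragon II, and dragon III cross → the rooftop.

5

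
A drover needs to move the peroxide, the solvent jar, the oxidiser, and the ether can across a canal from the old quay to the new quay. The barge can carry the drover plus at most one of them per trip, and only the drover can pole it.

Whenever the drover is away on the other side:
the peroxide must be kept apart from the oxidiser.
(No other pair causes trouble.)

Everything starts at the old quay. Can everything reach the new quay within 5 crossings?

No

Counting alone: the drover can take at most 1 across per trip to the new quay, so moving all 4 needs at least 4 loaded trips out, with a return between consecutive ones — at least 7 crossings.
Since 5 < 7, 5 crossings cannot be enough. (The shortest complete plan in fact takes 7:)
1. Drover goes to the new quay with the peroxide.  [the old quay: the ether can, the oxidiser, the solvent jar | the new quay: the peroxide]
2. Drover goes back to the old quay alone.  [the old quay: the ether can, the oxidiser, the solvent jar | the new quay: the peroxide]
3. Drover goes to the new quay with the solvent jar.  [the old quay: the ether can, the oxidiser | the new quay: the peroxide, the solvent jar]
4. Drover goes back to the old quay alone.  [the old quay: the ether can, the oxidiser | the new quay: the peroxide, the solvent jar]
5. Drover goes to the new quay with the ether can.  [the old quay: the oxidiser | the new quay: the ether can, the peroxide, the solvent jar]
6. Drover goes back to the old quay alone.  [the old quay: the oxidiser | the new quay: the ether can, the peroxide, the solvent jar]
7. Drover goes to the new quay with the oxidiser.  [the old quay: — | the new quay: the ether can, the oxidiser, the peroxide, the solvent jar]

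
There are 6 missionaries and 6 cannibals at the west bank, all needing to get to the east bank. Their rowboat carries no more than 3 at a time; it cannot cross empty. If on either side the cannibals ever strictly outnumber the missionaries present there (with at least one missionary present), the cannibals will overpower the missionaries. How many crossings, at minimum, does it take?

Following every safe sequence of crossings from the start, the most of the 12 that can be at the east bank as the rowboat arrives there on crossings 1, 3, 5 is 3, 5, 6 respectively; the best ever achieved is 6 of 12.
From crossing 7 on, no configuration arises that was not already reachable earlier: only 17 distinct safe configurations (who is on which side, and where the rowboat is) can ever be reached, none of them has everyone across, and every continuation just revisits them. They are: 0 missionaries + 0 cannibals across (rowboat back at the start); 0 missionaries + 1 cannibal across (rowboat there); 0 missionaries + 1 cannibal across (rowboat back at the start); 0 missionaries + 2 cannibals across (rowboat there); 0 missionaries + 2 cannibals across (rowboat back at the start); 0 missionaries + 3 cannibals across (rowboat there); 0 missionaries + 3 cannibals across (rowboat back at the start); 0 missionaries + 4 cannibals across (rowboat there); 0 missionaries + 4 cannibals across (rowboat back at the start); 0 missionaries + 5 cannibals across (rowboat there); 0 missionaries + 5 cannibals across (rowboat back at the start); 0 missionaries + 6 cannibals across (rowboat there); 1 missionary + 1 cannibal across (rowboat there); 1 missionary + 1 cannibal across (rowboat back at the start); 2 missionaries + 2 cannibals across (rowboat there); 2 missionaries + 2 cannibals across (rowboat back at the start); 3 missionaries + 3 cannibals across (rowboat there). So no valid plan exists.

impossible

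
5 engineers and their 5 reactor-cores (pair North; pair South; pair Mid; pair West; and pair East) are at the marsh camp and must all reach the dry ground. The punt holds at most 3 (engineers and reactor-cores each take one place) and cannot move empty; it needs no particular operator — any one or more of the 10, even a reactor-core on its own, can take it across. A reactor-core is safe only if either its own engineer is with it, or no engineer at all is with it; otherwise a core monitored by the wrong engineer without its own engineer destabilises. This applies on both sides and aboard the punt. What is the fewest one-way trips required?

Counting alone: each trip to the dry ground takes at most 3 across and each return brings at least 1 back, so after t trips out (and t−1 returns) at most 3t − (t−1) of the 10 are across; that first reaches 10 at t = 5, so at least 9 crossings are needed.
The safety rule pushes this higher. Following every safe sequence of crossings, the most of the 10 that can be at the dry ground as the punt arrives there on crossing 9 is 9 — never all 10.
So no plan with fewer than 11 crossings exists, and this one achieves 11:
1. engineer North and reactor-core North cross → the dry ground.
2. engineer North crosses ← the marsh camp.
3. reactor-core Mid, reactor-core South, and reactor-core West cross → the dry ground.
4. reactor-core North crosses ← the marsh camp.
5. engineer Mid, engineer South, and engineer West cross → the dry ground.
6. engineer South and reactor-core South cross ← the marsh camp.
7. engineer East, engineer North, and engineer South cross → the dry ground.
8. reactor-core Mid crosses ← the marsh camp.
9. reactor-core North and reactor-core South cross → the dry ground.
10. reactor-core North crosses ← the marsh camp.
11. reactor-core East, reactor-core Mid, and reactor-core North cross → the dry ground.

11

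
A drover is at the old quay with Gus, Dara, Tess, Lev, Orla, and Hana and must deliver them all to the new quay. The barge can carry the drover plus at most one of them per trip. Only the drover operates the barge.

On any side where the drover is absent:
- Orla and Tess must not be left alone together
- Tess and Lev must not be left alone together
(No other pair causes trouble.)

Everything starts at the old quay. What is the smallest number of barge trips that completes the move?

Counting alone: the drover can take at most 1 across per trip to the new quay, so moving all 6 needs at least 6 loaded trips out, with a return between consecutive ones — at least 11 crossings.
The safety rule pushes this higher. Following every safe sequence of crossings, the most of the 6 that can be at the new quay as the barge arrives there on crossing 11 is 5 — never all 6.
So no plan with fewer than 13 crossings exists, and this one achieves 13:
1. Drover goes to the new quay with Tess.  [the old quay: Dara, Gus, Hana, Lev, Orla | the new quay: Tess]
2. Drover goes back to the old quay alone.  [the old quay: Dara, Gus, Hana, Lev, Orla | the new quay: Tess]
3. Drover goes to the new quay with Gus.  [the old quay: Dara, Hana, Lev, Orla | the new quay: Gus, Tess]
4. Drover goes back to the old quay alone.  [the old quay: Dara, Hana, Lev, Orla | the new quay: Gus, Tess]
5. Drover goes to the new quay with Dara.  [the old quay: Hana, Lev, Orla | the new quay: Dara, Gus, Tess]
6. Drover goes back to the old quay alone.  [the old quay: Hana, Lev, Orla | the new quay: Dara, Gus, Tess]
7. Drover goes to the new quay with Lev.  [the old quay: Hana, Orla | the new quay: Dara, Gus, Lev, Tess]
8. Drover goes back to the old quay with Tess.  [the old quay: Hana, Orla, Tess | the new quay: Dara, Gus, Lev]
9. Drover goes to the new quay with Orla.  [the old quay: Hana, Tess | the new quay: Dara, Gus, Lev, Orla]
10. Drover goes back to the old quay alone.  [the old quay: Hana, Tess | the new quay: Dara, Gus, Lev, Orla]
11. Drover goes to the new quay with Hana.  [the old quay: Tess | the new quay: Dara, Gus, Hana, Lev, Orla]
12. Drover goes back to the old quay alone.  [the old quay: Tess | the new quay: Dara, Gus, Hana, Lev, Orla]
13. Drover goes to the new quay with Tess.  [the old quay: — | the new quay: Dara, Gus, Hana, Lev, Orla, Tess]

13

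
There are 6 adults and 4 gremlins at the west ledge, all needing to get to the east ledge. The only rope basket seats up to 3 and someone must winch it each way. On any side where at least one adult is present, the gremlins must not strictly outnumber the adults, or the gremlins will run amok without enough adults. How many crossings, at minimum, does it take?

Counting alone: each trip to the east ledge takes at most 3 across and each return brings at least 1 back, so after t trips out (and t−1 returns) at most 3t − (t−1) of the 10 are across; that first reaches 10 at t = 5, so at least 9 crossings are needed.
The plan below uses exactly 9 crossings, so it is optimal:
1. 2 gremlins → the east ledge.  (the west ledge: 6A 2G; the east ledge: 0A 2G)
2. 1 gremlin ← the west ledge.  (the west ledge: 6A 3G; the east ledge: 0A 1G)
3. 3 gremlins → the east ledge.  (the west ledge: 6A 0G; the east ledge: 0A 4G)
4. 1 gremlin ← the west ledge.  (the west ledge: 6A 1G; the east ledge: 0A 3G)
5. 3 adults → the east ledge.  (the west ledge: 3A 1G; the east ledge: 3A 3G)
6. 1 gremlin ← the west ledge.  (the west ledge: 3A 2G; the east ledge: 3A 2G)
7. 1 adult and 2 gremlins → the east ledge.  (the west ledge: 2A 0G; the east ledge: 4A 4G)
8. 1 gremlin ← the west ledge.  (the west ledge: 2A 1G; the east ledge: 4A 3G)
9. 2 adults and 1 gremlin → the east ledge.  (the west ledge: 0A 0G; the east ledge: 6A 4G)

9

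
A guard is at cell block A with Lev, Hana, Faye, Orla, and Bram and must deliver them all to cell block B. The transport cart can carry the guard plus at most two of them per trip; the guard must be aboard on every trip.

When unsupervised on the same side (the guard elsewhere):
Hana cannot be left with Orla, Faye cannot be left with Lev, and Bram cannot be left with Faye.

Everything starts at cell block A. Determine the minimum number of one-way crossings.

5

Counting alone: the guard can take at most 2 across per trip to cell block B, so moving all 5 needs at least 3 loaded trips out, with a return between consecutive ones — at least 5 crossings.
The plan below uses exactly 5 crossings, so it is optimal:
1. Guard goes to cell block B with Faye and Hana.  [cell block A: Bram, Lev, Orla | cell block B: Faye, Hana]
2. Guard goes back to cell block A alone.  [cell block A: Bram, Lev, Orla | cell block B: Faye, Hana]
3. Guard goes to cell block B with Bram and Lev.  [cell block A: Orla | cell block B: Bram, Faye, Hana, Lev]
4. Guard goes back to cell block A with Faye.  [cell block A: Faye, Orla | cell block B: Bram, Hana, Lev]
5. Guard goes to cell block B with Faye and Orla.  [cell block A: — | cell block B: Bram, Faye, Hana, Lev, Orla]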